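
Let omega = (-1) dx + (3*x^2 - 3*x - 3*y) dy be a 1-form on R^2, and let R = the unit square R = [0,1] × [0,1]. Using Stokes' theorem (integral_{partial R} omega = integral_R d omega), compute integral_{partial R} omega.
integral_(partial R) omega = 0

Stokes: integral_partial_R omega = integral_R d omega with d omega = (∂Q/∂x - ∂P/∂y) dx ∧ dy.
  ∂Q/∂x = 6*x - 3
  ∂P/∂y = 0
  integrand = ∂Q/∂x - ∂P/∂y = 6*x - 3.
Integrating over R: integral_0^1 integral_0^1 (6*x - 3) dx dy = 0.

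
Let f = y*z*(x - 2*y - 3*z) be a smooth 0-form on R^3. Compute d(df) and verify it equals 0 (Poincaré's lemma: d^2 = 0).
d(df) = 0

Step 1: df = sum_i (∂f/∂x_i) dx_i = (y*z) dx + (z*(x - 4*y - 3*z)) dy + (y*(x - 2*y - 6*z)) dz.
Step 2: Apply d again. Using the 1-form formula, the coefficient of dx ∧ dy in d(df) is ∂^2 f/∂x ∂y - ∂^2 f/∂y ∂x = (z) - (z) = 0 (equality of mixed partials for smooth f).
Similarly for dx ∧ dz and dy ∧ dz — all coefficients vanish. So d(df) = 0.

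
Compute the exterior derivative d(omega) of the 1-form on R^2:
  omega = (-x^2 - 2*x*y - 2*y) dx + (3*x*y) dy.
d(omega) = (2*x + 3*y + 2) dx ∧ dy

For a 1-form omega = sum_i f_i dx_i, the exterior derivative is
  d(omega) = sum_{i < j} (∂f_j/∂x_i - ∂f_i/∂x_j) dx_i ∧ dx_j.
  coefficient of dx ∧ dy: ∂f_2/∂x - ∂f_1/∂y = ∂(3*x*y)/∂x - ∂(-x^2 - 2*x*y - 2*y)/∂y = 2*x + 3*y + 2
Assembling: d(omega) = (2*x + 3*y + 2) dx ∧ dy.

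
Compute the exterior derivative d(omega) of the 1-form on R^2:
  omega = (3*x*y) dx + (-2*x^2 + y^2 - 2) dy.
d(omega) = (-7*x) dx ∧ dy

For a 1-form omega = sum_i f_i dx_i, the exterior derivative is
  d(omega) = sum_{i < j} (∂f_j/∂x_i - ∂f_i/∂x_j) dx_i ∧ dx_j.
  coefficient of dx ∧ dy: ∂f_2/∂x - ∂f_1/∂y = ∂(-2*x^2 + y^2 - 2)/∂x - ∂(3*x*y)/∂y = -7*x
Assembling: d(omega) = (-7*x) dx ∧ dy.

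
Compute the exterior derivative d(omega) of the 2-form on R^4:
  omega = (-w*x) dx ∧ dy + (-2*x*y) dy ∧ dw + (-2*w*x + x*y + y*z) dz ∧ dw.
d(omega) = (-x - 2*y) dx ∧ dy ∧ dw + (-2*w + y) dx ∧ dz ∧ dw + (x + z) dy ∧ dz ∧ dw

For a 2-form omega = sum_{i<j} g_{ij} dx_i ∧ dx_j, the exterior derivative is
  d(omega) = sum_{i<j} d(g_{ij}) ∧ dx_i ∧ dx_j = sum_{i<j, k} (∂g_{ij}/∂x_k) dx_k ∧ dx_i ∧ dx_j.
Expand each term, using dx_k ∧ dx_i ∧ dx_j = sgn(permutation) dx_{(a)} ∧ dx_{(b)} ∧ dx_{(c)} with (a < b < c) sorted:
  d(-w*x) includes (∂/∂w)(-w*x) dw = (-x) dw, which multiplied by dx ∧ dy gives (-x) dx ∧ dy ∧ dw
  d(-2*x*y) includes (∂/∂x)(-2*x*y) dx = (-2*y) dx, which multiplied by dy ∧ dw gives (-2*y) dx ∧ dy ∧ dw
  d(-2*w*x + x*y + y*z) includes (∂/∂x)(-2*w*x + x*y + y*z) dx = (-2*w + y) dx, which multiplied by dz ∧ dw gives (-2*w + y) dx ∧ dz ∧ dw
  d(-2*w*x + x*y + y*z) includes (∂/∂y)(-2*w*x + x*y + y*z) dy = (x + z) dy, which multiplied by dz ∧ dw gives (x + z) dy ∧ dz ∧ dw
Collecting like 3-forms: d(omega) = (-x - 2*y) dx ∧ dy ∧ dw + (-2*w + y) dx ∧ dz ∧ dw + (x + z) dy ∧ dz ∧ dw.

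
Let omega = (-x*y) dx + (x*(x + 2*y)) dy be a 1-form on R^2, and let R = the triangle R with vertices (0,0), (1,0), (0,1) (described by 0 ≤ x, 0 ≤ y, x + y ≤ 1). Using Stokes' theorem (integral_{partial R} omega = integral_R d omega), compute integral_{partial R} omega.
integral_(partial R) omega = 5/6

Stokes: integral_partial_R omega = integral_R d omega with d omega = (∂Q/∂x - ∂P/∂y) dx ∧ dy.
  ∂Q/∂x = 2*x + 2*y
  ∂P/∂y = -x
  integrand = ∂Q/∂x - ∂P/∂y = 3*x + 2*y.
Integrating over R: integral_0^1 integral_0^{1-x} (3*x + 2*y) dy dx = 5/6.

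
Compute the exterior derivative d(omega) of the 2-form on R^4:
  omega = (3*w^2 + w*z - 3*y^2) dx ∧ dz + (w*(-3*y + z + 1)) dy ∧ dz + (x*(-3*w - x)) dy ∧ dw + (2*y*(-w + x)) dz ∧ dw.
d(omega) = (6*y) dx ∧ dy ∧ dz + (6*w + 2*y + z) dx ∧ dz ∧ dw + (-2*w + 2*x - 3*y + z + 1) dy ∧ dz ∧ dw + (-3*w - 2*x) dx ∧ dy ∧ dw

For a 2-form omega = sum_{i<j} g_{ij} dx_i ∧ dx_j, the exterior derivative is
  d(omega) = sum_{i<j} d(g_{ij}) ∧ dx_i ∧ dx_j = sum_{i<j, k} (∂g_{ij}/∂x_k) dx_k ∧ dx_i ∧ dx_j.
Expand each term, using dx_k ∧ dx_i ∧ dx_j = sgn(permutation) dx_{(a)} ∧ dx_{(b)} ∧ dx_{(c)} with (a < b < c) sorted:
  d(3*w^2 + w*z - 3*y^2) includes (∂/∂y)(3*w^2 + w*z - 3*y^2) dy = (-6*y) dy, which multiplied by dx ∧ dz gives (6*y) dx ∧ dy ∧ dz
  d(3*w^2 + w*z - 3*y^2) includes (∂/∂w)(3*w^2 + w*z - 3*y^2) dw = (6*w + z) dw, which multiplied by dx ∧ dz gives (6*w + z) dx ∧ dz ∧ dw
  d(w*(-3*y + z + 1)) includes (∂/∂w)(w*(-3*y + z + 1)) dw = (-3*y + z + 1) dw, which multiplied by dy ∧ dz gives (-3*y + z + 1) dy ∧ dz ∧ dw
  d(x*(-3*w - x)) includes (∂/∂x)(x*(-3*w - x)) dx = (-3*w - 2*x) dx, which multiplied by dy ∧ dw gives (-3*w - 2*x) dx ∧ dy ∧ dw
  d(2*y*(-w + x)) includes (∂/∂x)(2*y*(-w + x)) dx = (2*y) dx, which multiplied by dz ∧ dw gives (2*y) dx ∧ dz ∧ dw
  d(2*y*(-w + x)) includes (∂/∂y)(2*y*(-w + x)) dy = (-2*w + 2*x) dy, which multiplied by dz ∧ dw gives (-2*w + 2*x) dy ∧ dz ∧ dw
Collecting like 3-forms: d(omega) = (6*y) dx ∧ dy ∧ dz + (6*w + 2*y + z) dx ∧ dz ∧ dw + (-2*w + 2*x - 3*y + z + 1) dy ∧ dz ∧ dw + (-3*w - 2*x) dx ∧ dy ∧ dw.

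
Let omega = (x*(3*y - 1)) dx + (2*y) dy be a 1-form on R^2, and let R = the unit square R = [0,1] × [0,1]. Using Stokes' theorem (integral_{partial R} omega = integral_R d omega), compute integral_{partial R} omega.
integral_(partial R) omega = -3/2

Stokes: integral_partial_R omega = integral_R d omega with d omega = (∂Q/∂x - ∂P/∂y) dx ∧ dy.
  ∂Q/∂x = 0
  ∂P/∂y = 3*x
  integrand = ∂Q/∂x - ∂P/∂y = -3*x.
Integrating over R: integral_0^1 integral_0^1 (-3*x) dx dy = -3/2.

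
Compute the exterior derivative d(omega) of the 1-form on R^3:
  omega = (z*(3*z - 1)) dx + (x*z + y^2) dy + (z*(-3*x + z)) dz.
d(omega) = (z) dx ∧ dy + (1 - 9*z) dx ∧ dz + (-x) dy ∧ dz

For a 1-form omega = sum_i f_i dx_i, the exterior derivative is
  d(omega) = sum_{i < j} (∂f_j/∂x_i - ∂f_i/∂x_j) dx_i ∧ dx_j.
  coefficient of dx ∧ dy: ∂f_2/∂x - ∂f_1/∂y = ∂(x*z + y^2)/∂x - ∂(z*(3*z - 1))/∂y = z
  coefficient of dx ∧ dz: ∂f_3/∂x - ∂f_1/∂z = ∂(z*(-3*x + z))/∂x - ∂(z*(3*z - 1))/∂z = 1 - 9*z
  coefficient of dy ∧ dz: ∂f_3/∂y - ∂f_2/∂z = ∂(z*(-3*x + z))/∂y - ∂(x*z + y^2)/∂z = -x
Assembling: d(omega) = (z) dx ∧ dy + (1 - 9*z) dx ∧ dz + (-x) dy ∧ dz.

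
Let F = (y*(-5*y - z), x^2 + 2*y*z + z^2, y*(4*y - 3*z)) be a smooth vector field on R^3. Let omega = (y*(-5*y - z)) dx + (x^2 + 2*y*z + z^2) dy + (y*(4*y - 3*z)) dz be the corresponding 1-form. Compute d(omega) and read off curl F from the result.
d(omega) = (6*y - 5*z) dy ∧ dz + (-y) dz ∧ dx + (2*x + 10*y + z) dx ∧ dy; curl F = (6*y - 5*z, -y, 2*x + 10*y + z)

d omega = sum_{i<j} (∂f_j/∂x_i - ∂f_i/∂x_j) dx_i ∧ dx_j. Under the identification (dy ∧ dz, dz ∧ dx, dx ∧ dy) ↔ (e_x, e_y, e_z), the coefficients are exactly the components of curl F. Compute:
  ∂R/∂y - ∂Q/∂z = (8*y - 3*z) - (2*y + 2*z) = 6*y - 5*z
  ∂P/∂z - ∂R/∂x = (-y) - (0) = -y
  ∂Q/∂x - ∂P/∂y = (2*x) - (-10*y - z) = 2*x + 10*y + z.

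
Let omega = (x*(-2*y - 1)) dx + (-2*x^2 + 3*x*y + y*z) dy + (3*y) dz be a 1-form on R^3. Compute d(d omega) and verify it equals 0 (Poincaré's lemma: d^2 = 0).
d(d omega) = 0

Step 1: d omega = sum_{i<j} (∂f_j/∂x_i - ∂f_i/∂x_j) dx_i ∧ dx_j:
  coeff of dx ∧ dy: -2*x + 3*y
  coeff of dx ∧ dz: 0
  coeff of dy ∧ dz: 3 - y
Step 2: Apply d again to each 2-form coefficient. The only possible 3-form in R^3 is dx ∧ dy ∧ dz, with coefficient
  ∂(coeff of dy∧dz)/∂x - ∂(coeff of dx∧dz)/∂y + ∂(coeff of dx∧dy)/∂z
  = ∂/∂x (3 - y) - ∂/∂y (0) + ∂/∂z (-2*x + 3*y).
Each of these terms simplifies to sums of mixed partials that cancel in pairs. The result is 0 (by equality of mixed partials for smooth functions — Schwarz / Clairaut).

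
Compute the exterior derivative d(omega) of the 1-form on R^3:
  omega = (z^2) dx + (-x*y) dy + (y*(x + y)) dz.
d(omega) = (-y) dx ∧ dy + (y - 2*z) dx ∧ dz + (x + 2*y) dy ∧ dz

For a 1-form omega = sum_i f_i dx_i, the exterior derivative is
  d(omega) = sum_{i < j} (∂f_j/∂x_i - ∂f_i/∂x_j) dx_i ∧ dx_j.
  coefficient of dx ∧ dy: ∂f_2/∂x - ∂f_1/∂y = ∂(-x*y)/∂x - ∂(z^2)/∂y = -y
  coefficient of dx ∧ dz: ∂f_3/∂x - ∂f_1/∂z = ∂(y*(x + y))/∂x - ∂(z^2)/∂z = y - 2*z
  coefficient of dy ∧ dz: ∂f_3/∂y - ∂f_2/∂z = ∂(y*(x + y))/∂y - ∂(-x*y)/∂z = x + 2*y
Assembling: d(omega) = (-y) dx ∧ dy + (y - 2*z) dx ∧ dz + (x + 2*y) dy ∧ dz.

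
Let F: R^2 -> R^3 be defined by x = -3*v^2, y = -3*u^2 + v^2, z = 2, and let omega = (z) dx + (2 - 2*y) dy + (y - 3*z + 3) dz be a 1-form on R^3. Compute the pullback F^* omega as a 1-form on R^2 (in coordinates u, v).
F^* omega = (12*u*(-3*u^2 + v^2 - 1)) du + (4*v*(3*u^2 - v^2 - 2)) dv

Using F^*(f dg) = (f ∘ F) d(g ∘ F), substitute each coordinate x_i by F_i(u, v) in f_i, and replace dx_i by d F_i = (∂F_i/∂u) du + (∂F_i/∂v) dv.
  For the x component: f_1(F) = 2; d F_1 = (0) du + (-6*v) dv
  For the y component: f_2(F) = 6*u^2 - 2*v^2 + 2; d F_2 = (-6*u) du + (2*v) dv
  For the z component: f_3(F) = -3*u^2 + v^2 - 3; d F_3 = (0) du + (0) dv
Combining and collecting du, dv coefficients:
  coeff of du: 12*u*(-3*u^2 + v^2 - 1)
  coeff of dv: 4*v*(3*u^2 - v^2 - 2)
F^* omega = (12*u*(-3*u^2 + v^2 - 1)) du + (4*v*(3*u^2 - v^2 - 2)) dv.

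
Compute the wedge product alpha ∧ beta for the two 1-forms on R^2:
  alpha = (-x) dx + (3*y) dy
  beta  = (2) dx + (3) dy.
alpha ∧ beta = (-3*x - 6*y) dx ∧ dy

Distribute the wedge, using dx_i ∧ dx_j = -dx_j ∧ dx_i and dx_i ∧ dx_i = 0. For each pair (i, j) with i < j, the coefficient of dx_i ∧ dx_j in alpha ∧ beta is (alpha_i * beta_j - alpha_j * beta_i). Collecting: alpha ∧ beta = (-3*x - 6*y) dx ∧ dy.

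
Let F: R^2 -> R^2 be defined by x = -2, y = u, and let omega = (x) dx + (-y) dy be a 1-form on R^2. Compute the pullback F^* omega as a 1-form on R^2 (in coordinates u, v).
F^* omega = (-u) du

Using F^*(f dg) = (f ∘ F) d(g ∘ F), substitute each coordinate x_i by F_i(u, v) in f_i, and replace dx_i by d F_i = (∂F_i/∂u) du + (∂F_i/∂v) dv.
  For the x component: f_1(F) = -2; d F_1 = (0) du + (0) dv
  For the y component: f_2(F) = -u; d F_2 = (1) du + (0) dv
Combining and collecting du, dv coefficients:
  coeff of du: -u
  coeff of dv: 0
F^* omega = (-u) du.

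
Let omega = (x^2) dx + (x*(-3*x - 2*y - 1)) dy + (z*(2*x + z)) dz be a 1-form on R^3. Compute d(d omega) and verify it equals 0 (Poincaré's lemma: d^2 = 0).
d(d omega) = 0

Step 1: d omega = sum_{i<j} (∂f_j/∂x_i - ∂f_i/∂x_j) dx_i ∧ dx_j:
  coeff of dx ∧ dy: -6*x - 2*y - 1
  coeff of dx ∧ dz: 2*z
  coeff of dy ∧ dz: 0
Step 2: Apply d again to each 2-form coefficient. The only possible 3-form in R^3 is dx ∧ dy ∧ dz, with coefficient
  ∂(coeff of dy∧dz)/∂x - ∂(coeff of dx∧dz)/∂y + ∂(coeff of dx∧dy)/∂z
  = ∂/∂x (0) - ∂/∂y (2*z) + ∂/∂z (-6*x - 2*y - 1).
Each of these terms simplifies to sums of mixed partials that cancel in pairs. The result is 0 (by equality of mixed partials for smooth functions — Schwarz / Clairaut).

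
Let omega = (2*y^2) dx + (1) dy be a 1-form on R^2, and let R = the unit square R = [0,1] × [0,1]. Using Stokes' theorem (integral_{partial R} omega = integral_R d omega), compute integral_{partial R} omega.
integral_(partial R) omega = -2

Stokes: integral_partial_R omega = integral_R d omega with d omega = (∂Q/∂x - ∂P/∂y) dx ∧ dy.
  ∂Q/∂x = 0
  ∂P/∂y = 4*y
  integrand = ∂Q/∂x - ∂P/∂y = -4*y.
Integrating over R: integral_0^1 integral_0^1 (-4*y) dx dy = -2.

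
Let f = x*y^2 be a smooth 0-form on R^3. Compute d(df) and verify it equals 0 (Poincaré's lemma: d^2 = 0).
d(df) = 0

Step 1: df = sum_i (∂f/∂x_i) dx_i = (y^2) dx + (2*x*y) dy + (0) dz.
Step 2: Apply d again. Using the 1-form formula, the coefficient of dx ∧ dy in d(df) is ∂^2 f/∂x ∂y - ∂^2 f/∂y ∂x = (2*y) - (2*y) = 0 (equality of mixed partials for smooth f).
Similarly for dx ∧ dz and dy ∧ dz — all coefficients vanish. So d(df) = 0.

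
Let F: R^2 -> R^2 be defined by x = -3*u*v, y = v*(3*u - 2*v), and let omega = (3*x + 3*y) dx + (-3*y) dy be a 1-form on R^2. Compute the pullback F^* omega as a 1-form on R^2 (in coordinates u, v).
F^* omega = (v^2*(-27*u + 36*v)) du + (3*v*(-9*u^2 + 24*u*v - 8*v^2)) dv

Using F^*(f dg) = (f ∘ F) d(g ∘ F), substitute each coordinate x_i by F_i(u, v) in f_i, and replace dx_i by d F_i = (∂F_i/∂u) du + (∂F_i/∂v) dv.
  For the x component: f_1(F) = -6*v^2; d F_1 = (-3*v) du + (-3*u) dv
  For the y component: f_2(F) = 3*v*(-3*u + 2*v); d F_2 = (3*v) du + (3*u - 4*v) dv
Combining and collecting du, dv coefficients:
  coeff of du: v^2*(-27*u + 36*v)
  coeff of dv: 3*v*(-9*u^2 + 24*u*v - 8*v^2)
F^* omega = (v^2*(-27*u + 36*v)) du + (3*v*(-9*u^2 + 24*u*v - 8*v^2)) dv.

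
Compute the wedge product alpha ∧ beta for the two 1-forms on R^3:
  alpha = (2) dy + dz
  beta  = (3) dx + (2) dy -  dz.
alpha ∧ beta = (-6) dx ∧ dy + (-4) dy ∧ dz + (-3) dx ∧ dz

Distribute the wedge, using dx_i ∧ dx_j = -dx_j ∧ dx_i and dx_i ∧ dx_i = 0. For each pair (i, j) with i < j, the coefficient of dx_i ∧ dx_j in alpha ∧ beta is (alpha_i * beta_j - alpha_j * beta_i). Collecting: alpha ∧ beta = (-6) dx ∧ dy + (-4) dy ∧ dz + (-3) dx ∧ dz.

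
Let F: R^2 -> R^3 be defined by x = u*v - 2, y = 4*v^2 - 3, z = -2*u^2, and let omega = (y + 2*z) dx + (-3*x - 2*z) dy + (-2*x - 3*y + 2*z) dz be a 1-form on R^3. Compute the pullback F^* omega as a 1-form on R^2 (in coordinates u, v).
F^* omega = (16*u^3 + 4*u^2*v + 48*u*v^2 - 52*u + 4*v^3 - 3*v) du + (-4*u^3 + 32*u^2*v - 20*u*v^2 - 3*u + 48*v) dv

Using F^*(f dg) = (f ∘ F) d(g ∘ F), substitute each coordinate x_i by F_i(u, v) in f_i, and replace dx_i by d F_i = (∂F_i/∂u) du + (∂F_i/∂v) dv.
  For the x component: f_1(F) = -4*u^2 + 4*v^2 - 3; d F_1 = (v) du + (u) dv
  For the y component: f_2(F) = 4*u^2 - 3*u*v + 6; d F_2 = (0) du + (8*v) dv
  For the z component: f_3(F) = -4*u^2 - 2*u*v - 12*v^2 + 13; d F_3 = (-4*u) du + (0) dv
Combining and collecting du, dv coefficients:
  coeff of du: 16*u^3 + 4*u^2*v + 48*u*v^2 - 52*u + 4*v^3 - 3*v
  coeff of dv: -4*u^3 + 32*u^2*v - 20*u*v^2 - 3*u + 48*v
F^* omega = (16*u^3 + 4*u^2*v + 48*u*v^2 - 52*u + 4*v^3 - 3*v) du + (-4*u^3 + 32*u^2*v - 20*u*v^2 - 3*u + 48*v) dv.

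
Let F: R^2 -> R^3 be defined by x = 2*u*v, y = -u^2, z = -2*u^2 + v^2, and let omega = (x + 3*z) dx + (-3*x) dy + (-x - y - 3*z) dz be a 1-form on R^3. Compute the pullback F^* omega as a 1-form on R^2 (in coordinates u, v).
F^* omega = (-28*u^3 + 8*u^2*v + 16*u*v^2 + 6*v^3) du + (-12*u^3 + 18*u^2*v + 2*u*v^2 - 6*v^3) dv

Using F^*(f dg) = (f ∘ F) d(g ∘ F), substitute each coordinate x_i by F_i(u, v) in f_i, and replace dx_i by d F_i = (∂F_i/∂u) du + (∂F_i/∂v) dv.
  For the x component: f_1(F) = -6*u^2 + 2*u*v + 3*v^2; d F_1 = (2*v) du + (2*u) dv
  For the y component: f_2(F) = -6*u*v; d F_2 = (-2*u) du + (0) dv
  For the z component: f_3(F) = 7*u^2 - 2*u*v - 3*v^2; d F_3 = (-4*u) du + (2*v) dv
Combining and collecting du, dv coefficients:
  coeff of du: -28*u^3 + 8*u^2*v + 16*u*v^2 + 6*v^3
  coeff of dv: -12*u^3 + 18*u^2*v + 2*u*v^2 - 6*v^3
F^* omega = (-28*u^3 + 8*u^2*v + 16*u*v^2 + 6*v^3) du + (-12*u^3 + 18*u^2*v + 2*u*v^2 - 6*v^3) dv.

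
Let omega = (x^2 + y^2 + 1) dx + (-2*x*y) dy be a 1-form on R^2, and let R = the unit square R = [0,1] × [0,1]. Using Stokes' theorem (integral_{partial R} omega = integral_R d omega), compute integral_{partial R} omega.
integral_(partial R) omega = -2

Stokes: integral_partial_R omega = integral_R d omega with d omega = (∂Q/∂x - ∂P/∂y) dx ∧ dy.
  ∂Q/∂x = -2*y
  ∂P/∂y = 2*y
  integrand = ∂Q/∂x - ∂P/∂y = -4*y.
Integrating over R: integral_0^1 integral_0^1 (-4*y) dx dy = -2.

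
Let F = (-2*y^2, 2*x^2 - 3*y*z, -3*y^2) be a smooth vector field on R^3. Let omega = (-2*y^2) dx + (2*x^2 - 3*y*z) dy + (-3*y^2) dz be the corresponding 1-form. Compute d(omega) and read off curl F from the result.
d(omega) = (-3*y) dy ∧ dz + (0) dz ∧ dx + (4*x + 4*y) dx ∧ dy; curl F = (-3*y, 0, 4*x + 4*y)

d omega = sum_{i<j} (∂f_j/∂x_i - ∂f_i/∂x_j) dx_i ∧ dx_j. Under the identification (dy ∧ dz, dz ∧ dx, dx ∧ dy) ↔ (e_x, e_y, e_z), the coefficients are exactly the components of curl F. Compute:
  ∂R/∂y - ∂Q/∂z = (-6*y) - (-3*y) = -3*y
  ∂P/∂z - ∂R/∂x = (0) - (0) = 0
  ∂Q/∂x - ∂P/∂y = (4*x) - (-4*y) = 4*x + 4*y.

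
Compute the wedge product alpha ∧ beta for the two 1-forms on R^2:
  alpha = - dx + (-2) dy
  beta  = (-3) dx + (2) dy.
alpha ∧ beta = (-8) dx ∧ dy

Distribute the wedge, using dx_i ∧ dx_j = -dx_j ∧ dx_i and dx_i ∧ dx_i = 0. For each pair (i, j) with i < j, the coefficient of dx_i ∧ dx_j in alpha ∧ beta is (alpha_i * beta_j - alpha_j * beta_i). Collecting: alpha ∧ beta = (-8) dx ∧ dy.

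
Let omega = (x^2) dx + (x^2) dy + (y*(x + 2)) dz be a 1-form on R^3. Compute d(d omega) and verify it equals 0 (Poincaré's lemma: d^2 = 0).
d(d omega) = 0

Step 1: d omega = sum_{i<j} (∂f_j/∂x_i - ∂f_i/∂x_j) dx_i ∧ dx_j:
  coeff of dx ∧ dy: 2*x
  coeff of dx ∧ dz: y
  coeff of dy ∧ dz: x + 2
Step 2: Apply d again to each 2-form coefficient. The only possible 3-form in R^3 is dx ∧ dy ∧ dz, with coefficient
  ∂(coeff of dy∧dz)/∂x - ∂(coeff of dx∧dz)/∂y + ∂(coeff of dx∧dy)/∂z
  = ∂/∂x (x + 2) - ∂/∂y (y) + ∂/∂z (2*x).
Each of these terms simplifies to sums of mixed partials that cancel in pairs. The result is 0 (by equality of mixed partials for smooth functions — Schwarz / Clairaut).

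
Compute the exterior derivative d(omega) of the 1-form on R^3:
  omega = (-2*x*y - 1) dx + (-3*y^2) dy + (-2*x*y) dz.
d(omega) = (2*x) dx ∧ dy + (-2*y) dx ∧ dz + (-2*x) dy ∧ dz

For a 1-form omega = sum_i f_i dx_i, the exterior derivative is
  d(omega) = sum_{i < j} (∂f_j/∂x_i - ∂f_i/∂x_j) dx_i ∧ dx_j.
  coefficient of dx ∧ dy: ∂f_2/∂x - ∂f_1/∂y = ∂(-3*y^2)/∂x - ∂(-2*x*y - 1)/∂y = 2*x
  coefficient of dx ∧ dz: ∂f_3/∂x - ∂f_1/∂z = ∂(-2*x*y)/∂x - ∂(-2*x*y - 1)/∂z = -2*y
  coefficient of dy ∧ dz: ∂f_3/∂y - ∂f_2/∂z = ∂(-2*x*y)/∂y - ∂(-3*y^2)/∂z = -2*x
Assembling: d(omega) = (2*x) dx ∧ dy + (-2*y) dx ∧ dz + (-2*x) dy ∧ dz.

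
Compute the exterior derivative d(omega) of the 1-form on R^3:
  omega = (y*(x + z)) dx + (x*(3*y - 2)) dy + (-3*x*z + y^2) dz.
d(omega) = (-x + 3*y - z - 2) dx ∧ dy + (-y - 3*z) dx ∧ dz + (2*y) dy ∧ dz

For a 1-form omega = sum_i f_i dx_i, the exterior derivative is
  d(omega) = sum_{i < j} (∂f_j/∂x_i - ∂f_i/∂x_j) dx_i ∧ dx_j.
  coefficient of dx ∧ dy: ∂f_2/∂x - ∂f_1/∂y = ∂(x*(3*y - 2))/∂x - ∂(y*(x + z))/∂y = -x + 3*y - z - 2
  coefficient of dx ∧ dz: ∂f_3/∂x - ∂f_1/∂z = ∂(-3*x*z + y^2)/∂x - ∂(y*(x + z))/∂z = -y - 3*z
  coefficient of dy ∧ dz: ∂f_3/∂y - ∂f_2/∂z = ∂(-3*x*z + y^2)/∂y - ∂(x*(3*y - 2))/∂z = 2*y
Assembling: d(omega) = (-x + 3*y - z - 2) dx ∧ dy + (-y - 3*z) dx ∧ dz + (2*y) dy ∧ dz.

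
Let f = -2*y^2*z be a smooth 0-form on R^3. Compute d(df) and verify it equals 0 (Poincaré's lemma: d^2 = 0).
d(df) = 0

Step 1: df = sum_i (∂f/∂x_i) dx_i = (0) dx + (-4*y*z) dy + (-2*y^2) dz.
Step 2: Apply d again. Using the 1-form formula, the coefficient of dx ∧ dy in d(df) is ∂^2 f/∂x ∂y - ∂^2 f/∂y ∂x = (0) - (0) = 0 (equality of mixed partials for smooth f).
Similarly for dx ∧ dz and dy ∧ dz — all coefficients vanish. So d(df) = 0.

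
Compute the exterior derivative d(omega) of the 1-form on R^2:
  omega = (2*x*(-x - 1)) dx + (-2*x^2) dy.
d(omega) = (-4*x) dx ∧ dy

For a 1-form omega = sum_i f_i dx_i, the exterior derivative is
  d(omega) = sum_{i < j} (∂f_j/∂x_i - ∂f_i/∂x_j) dx_i ∧ dx_j.
  coefficient of dx ∧ dy: ∂f_2/∂x - ∂f_1/∂y = ∂(-2*x^2)/∂x - ∂(2*x*(-x - 1))/∂y = -4*x
Assembling: d(omega) = (-4*x) dx ∧ dy.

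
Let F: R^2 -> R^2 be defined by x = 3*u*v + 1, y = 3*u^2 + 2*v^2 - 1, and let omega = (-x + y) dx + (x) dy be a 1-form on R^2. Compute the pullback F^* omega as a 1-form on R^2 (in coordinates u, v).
F^* omega = (27*u^2*v - 9*u*v^2 + 6*u + 6*v^3 - 6*v) du + (9*u^3 - 9*u^2*v + 18*u*v^2 - 6*u + 4*v) dv

Using F^*(f dg) = (f ∘ F) d(g ∘ F), substitute each coordinate x_i by F_i(u, v) in f_i, and replace dx_i by d F_i = (∂F_i/∂u) du + (∂F_i/∂v) dv.
  For the x component: f_1(F) = 3*u^2 - 3*u*v + 2*v^2 - 2; d F_1 = (3*v) du + (3*u) dv
  For the y component: f_2(F) = 3*u*v + 1; d F_2 = (6*u) du + (4*v) dv
Combining and collecting du, dv coefficients:
  coeff of du: 27*u^2*v - 9*u*v^2 + 6*u + 6*v^3 - 6*v
  coeff of dv: 9*u^3 - 9*u^2*v + 18*u*v^2 - 6*u + 4*v
F^* omega = (27*u^2*v - 9*u*v^2 + 6*u + 6*v^3 - 6*v) du + (9*u^3 - 9*u^2*v + 18*u*v^2 - 6*u + 4*v) dv.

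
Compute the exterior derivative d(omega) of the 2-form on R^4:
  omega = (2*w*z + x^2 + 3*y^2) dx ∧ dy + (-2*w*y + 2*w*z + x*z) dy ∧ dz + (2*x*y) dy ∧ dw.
d(omega) = (2*w + z) dx ∧ dy ∧ dz + (2*y + 2*z) dx ∧ dy ∧ dw + (-2*y + 2*z) dy ∧ dz ∧ dw

For a 2-form omega = sum_{i<j} g_{ij} dx_i ∧ dx_j, the exterior derivative is
  d(omega) = sum_{i<j} d(g_{ij}) ∧ dx_i ∧ dx_j = sum_{i<j, k} (∂g_{ij}/∂x_k) dx_k ∧ dx_i ∧ dx_j.
Expand each term, using dx_k ∧ dx_i ∧ dx_j = sgn(permutation) dx_{(a)} ∧ dx_{(b)} ∧ dx_{(c)} with (a < b < c) sorted:
  d(2*w*z + x^2 + 3*y^2) includes (∂/∂z)(2*w*z + x^2 + 3*y^2) dz = (2*w) dz, which multiplied by dx ∧ dy gives (2*w) dx ∧ dy ∧ dz
  d(2*w*z + x^2 + 3*y^2) includes (∂/∂w)(2*w*z + x^2 + 3*y^2) dw = (2*z) dw, which multiplied by dx ∧ dy gives (2*z) dx ∧ dy ∧ dw
  d(-2*w*y + 2*w*z + x*z) includes (∂/∂x)(-2*w*y + 2*w*z + x*z) dx = (z) dx, which multiplied by dy ∧ dz gives (z) dx ∧ dy ∧ dz
  d(-2*w*y + 2*w*z + x*z) includes (∂/∂w)(-2*w*y + 2*w*z + x*z) dw = (-2*y + 2*z) dw, which multiplied by dy ∧ dz gives (-2*y + 2*z) dy ∧ dz ∧ dw
  d(2*x*y) includes (∂/∂x)(2*x*y) dx = (2*y) dx, which multiplied by dy ∧ dw gives (2*y) dx ∧ dy ∧ dw
Collecting like 3-forms: d(omega) = (2*w + z) dx ∧ dy ∧ dz + (2*y + 2*z) dx ∧ dy ∧ dw + (-2*y + 2*z) dy ∧ dz ∧ dw.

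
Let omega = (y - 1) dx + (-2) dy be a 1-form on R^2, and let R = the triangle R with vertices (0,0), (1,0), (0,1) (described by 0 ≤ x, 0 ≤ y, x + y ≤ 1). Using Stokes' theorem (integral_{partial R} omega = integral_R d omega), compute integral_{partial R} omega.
integral_(partial R) omega = -1/2

Stokes: integral_partial_R omega = integral_R d omega with d omega = (∂Q/∂x - ∂P/∂y) dx ∧ dy.
  ∂Q/∂x = 0
  ∂P/∂y = 1
  integrand = ∂Q/∂x - ∂P/∂y = -1.
Integrating over R: integral_0^1 integral_0^{1-x} (-1) dy dx = -1/2.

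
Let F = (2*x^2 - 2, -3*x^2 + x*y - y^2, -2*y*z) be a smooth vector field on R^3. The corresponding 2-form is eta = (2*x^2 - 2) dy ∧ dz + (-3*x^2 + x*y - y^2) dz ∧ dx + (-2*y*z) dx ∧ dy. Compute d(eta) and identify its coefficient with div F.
d(eta) = (5*x - 4*y) dx ∧ dy ∧ dz; div F = 5*x - 4*y

For a 2-form in R^3 of the form above, applying d gives a 3-form with coefficient ∂P/∂x + ∂Q/∂y + ∂R/∂z:
  ∂P/∂x = 4*x
  ∂Q/∂y = x - 2*y
  ∂R/∂z = -2*y
Sum = 5*x - 4*y, which is exactly div F.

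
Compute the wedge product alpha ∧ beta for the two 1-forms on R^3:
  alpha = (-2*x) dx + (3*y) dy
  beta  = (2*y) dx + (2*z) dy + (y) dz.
alpha ∧ beta = (-4*x*z - 6*y^2) dx ∧ dy + (-2*x*y) dx ∧ dz + (3*y^2) dy ∧ dz

Distribute the wedge, using dx_i ∧ dx_j = -dx_j ∧ dx_i and dx_i ∧ dx_i = 0. For each pair (i, j) with i < j, the coefficient of dx_i ∧ dx_j in alpha ∧ beta is (alpha_i * beta_j - alpha_j * beta_i). Collecting: alpha ∧ beta = (-4*x*z - 6*y^2) dx ∧ dy + (-2*x*y) dx ∧ dz + (3*y^2) dy ∧ dz.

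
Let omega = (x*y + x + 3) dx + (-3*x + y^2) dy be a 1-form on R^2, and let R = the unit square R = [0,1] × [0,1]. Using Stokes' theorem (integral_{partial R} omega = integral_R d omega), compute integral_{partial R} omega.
integral_(partial R) omega = -7/2

Stokes: integral_partial_R omega = integral_R d omega with d omega = (∂Q/∂x - ∂P/∂y) dx ∧ dy.
  ∂Q/∂x = -3
  ∂P/∂y = x
  integrand = ∂Q/∂x - ∂P/∂y = -x - 3.
Integrating over R: integral_0^1 integral_0^1 (-x - 3) dx dy = -7/2.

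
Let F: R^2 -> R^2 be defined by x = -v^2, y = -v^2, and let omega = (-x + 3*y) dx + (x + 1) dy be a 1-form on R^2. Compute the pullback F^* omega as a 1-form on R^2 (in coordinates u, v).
F^* omega = (6*v^3 - 2*v) dv

Using F^*(f dg) = (f ∘ F) d(g ∘ F), substitute each coordinate x_i by F_i(u, v) in f_i, and replace dx_i by d F_i = (∂F_i/∂u) du + (∂F_i/∂v) dv.
  For the x component: f_1(F) = -2*v^2; d F_1 = (0) du + (-2*v) dv
  For the y component: f_2(F) = 1 - v^2; d F_2 = (0) du + (-2*v) dv
Combining and collecting du, dv coefficients:
  coeff of du: 0
  coeff of dv: 6*v^3 - 2*v
F^* omega = (6*v^3 - 2*v) dv.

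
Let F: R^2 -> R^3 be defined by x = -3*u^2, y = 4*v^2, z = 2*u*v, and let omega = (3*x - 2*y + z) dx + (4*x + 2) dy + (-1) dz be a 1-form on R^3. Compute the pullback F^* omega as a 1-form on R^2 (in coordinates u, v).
F^* omega = (54*u^3 - 12*u^2*v + 48*u*v^2 - 2*v) du + (-96*u^2*v - 2*u + 16*v) dv

Using F^*(f dg) = (f ∘ F) d(g ∘ F), substitute each coordinate x_i by F_i(u, v) in f_i, and replace dx_i by d F_i = (∂F_i/∂u) du + (∂F_i/∂v) dv.
  For the x component: f_1(F) = -9*u^2 + 2*u*v - 8*v^2; d F_1 = (-6*u) du + (0) dv
  For the y component: f_2(F) = 2 - 12*u^2; d F_2 = (0) du + (8*v) dv
  For the z component: f_3(F) = -1; d F_3 = (2*v) du + (2*u) dv
Combining and collecting du, dv coefficients:
  coeff of du: 54*u^3 - 12*u^2*v + 48*u*v^2 - 2*v
  coeff of dv: -96*u^2*v - 2*u + 16*v
F^* omega = (54*u^3 - 12*u^2*v + 48*u*v^2 - 2*v) du + (-96*u^2*v - 2*u + 16*v) dv.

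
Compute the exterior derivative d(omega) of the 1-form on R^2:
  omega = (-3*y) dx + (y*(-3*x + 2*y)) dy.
d(omega) = (3 - 3*y) dx ∧ dy

For a 1-form omega = sum_i f_i dx_i, the exterior derivative is
  d(omega) = sum_{i < j} (∂f_j/∂x_i - ∂f_i/∂x_j) dx_i ∧ dx_j.
  coefficient of dx ∧ dy: ∂f_2/∂x - ∂f_1/∂y = ∂(y*(-3*x + 2*y))/∂x - ∂(-3*y)/∂y = 3 - 3*y
Assembling: d(omega) = (3 - 3*y) dx ∧ dy.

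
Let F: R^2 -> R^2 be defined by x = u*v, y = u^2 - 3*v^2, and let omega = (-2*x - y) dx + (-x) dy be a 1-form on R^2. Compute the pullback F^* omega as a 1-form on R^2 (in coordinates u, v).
F^* omega = (v*(-3*u^2 - 2*u*v + 3*v^2)) du + (u*(-u^2 - 2*u*v + 9*v^2)) dv

Using F^*(f dg) = (f ∘ F) d(g ∘ F), substitute each coordinate x_i by F_i(u, v) in f_i, and replace dx_i by d F_i = (∂F_i/∂u) du + (∂F_i/∂v) dv.
  For the x component: f_1(F) = -u^2 - 2*u*v + 3*v^2; d F_1 = (v) du + (u) dv
  For the y component: f_2(F) = -u*v; d F_2 = (2*u) du + (-6*v) dv
Combining and collecting du, dv coefficients:
  coeff of du: v*(-3*u^2 - 2*u*v + 3*v^2)
  coeff of dv: u*(-u^2 - 2*u*v + 9*v^2)
F^* omega = (v*(-3*u^2 - 2*u*v + 3*v^2)) du + (u*(-u^2 - 2*u*v + 9*v^2)) dv.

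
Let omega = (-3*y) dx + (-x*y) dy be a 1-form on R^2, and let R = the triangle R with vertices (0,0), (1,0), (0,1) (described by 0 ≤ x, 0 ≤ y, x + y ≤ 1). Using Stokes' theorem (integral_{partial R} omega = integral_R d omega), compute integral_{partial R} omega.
integral_(partial R) omega = 4/3

Stokes: integral_partial_R omega = integral_R d omega with d omega = (∂Q/∂x - ∂P/∂y) dx ∧ dy.
  ∂Q/∂x = -y
  ∂P/∂y = -3
  integrand = ∂Q/∂x - ∂P/∂y = 3 - y.
Integrating over R: integral_0^1 integral_0^{1-x} (3 - y) dy dx = 4/3.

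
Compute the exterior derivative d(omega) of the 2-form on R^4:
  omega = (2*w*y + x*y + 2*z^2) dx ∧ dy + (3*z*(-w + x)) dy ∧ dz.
d(omega) = (7*z) dx ∧ dy ∧ dz + (2*y) dx ∧ dy ∧ dw + (-3*z) dy ∧ dz ∧ dw

For a 2-form omega = sum_{i<j} g_{ij} dx_i ∧ dx_j, the exterior derivative is
  d(omega) = sum_{i<j} d(g_{ij}) ∧ dx_i ∧ dx_j = sum_{i<j, k} (∂g_{ij}/∂x_k) dx_k ∧ dx_i ∧ dx_j.
Expand each term, using dx_k ∧ dx_i ∧ dx_j = sgn(permutation) dx_{(a)} ∧ dx_{(b)} ∧ dx_{(c)} with (a < b < c) sorted:
  d(2*w*y + x*y + 2*z^2) includes (∂/∂z)(2*w*y + x*y + 2*z^2) dz = (4*z) dz, which multiplied by dx ∧ dy gives (4*z) dx ∧ dy ∧ dz
  d(2*w*y + x*y + 2*z^2) includes (∂/∂w)(2*w*y + x*y + 2*z^2) dw = (2*y) dw, which multiplied by dx ∧ dy gives (2*y) dx ∧ dy ∧ dw
  d(3*z*(-w + x)) includes (∂/∂x)(3*z*(-w + x)) dx = (3*z) dx, which multiplied by dy ∧ dz gives (3*z) dx ∧ dy ∧ dz
  d(3*z*(-w + x)) includes (∂/∂w)(3*z*(-w + x)) dw = (-3*z) dw, which multiplied by dy ∧ dz gives (-3*z) dy ∧ dz ∧ dw
Collecting like 3-forms: d(omega) = (7*z) dx ∧ dy ∧ dz + (2*y) dx ∧ dy ∧ dw + (-3*z) dy ∧ dz ∧ dw.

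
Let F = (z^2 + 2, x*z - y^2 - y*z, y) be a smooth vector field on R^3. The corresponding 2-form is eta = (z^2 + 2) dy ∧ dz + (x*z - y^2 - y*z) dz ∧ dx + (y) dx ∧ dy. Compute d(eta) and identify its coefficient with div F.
d(eta) = (-2*y - z) dx ∧ dy ∧ dz; div F = -2*y - z

For a 2-form in R^3 of the form above, applying d gives a 3-form with coefficient ∂P/∂x + ∂Q/∂y + ∂R/∂z:
  ∂P/∂x = 0
  ∂Q/∂y = -2*y - z
  ∂R/∂z = 0
Sum = -2*y - z, which is exactly div F.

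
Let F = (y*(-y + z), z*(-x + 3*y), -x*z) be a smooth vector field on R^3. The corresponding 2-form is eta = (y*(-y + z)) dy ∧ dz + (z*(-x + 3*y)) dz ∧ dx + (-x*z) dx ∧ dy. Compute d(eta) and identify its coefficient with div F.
d(eta) = (-x + 3*z) dx ∧ dy ∧ dz; div F = -x + 3*z

For a 2-form in R^3 of the form above, applying d gives a 3-form with coefficient ∂P/∂x + ∂Q/∂y + ∂R/∂z:
  ∂P/∂x = 0
  ∂Q/∂y = 3*z
  ∂R/∂z = -x
Sum = -x + 3*z, which is exactly div F.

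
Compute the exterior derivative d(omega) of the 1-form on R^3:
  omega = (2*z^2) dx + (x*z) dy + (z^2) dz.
d(omega) = (z) dx ∧ dy + (-4*z) dx ∧ dz + (-x) dy ∧ dz

For a 1-form omega = sum_i f_i dx_i, the exterior derivative is
  d(omega) = sum_{i < j} (∂f_j/∂x_i - ∂f_i/∂x_j) dx_i ∧ dx_j.
  coefficient of dx ∧ dy: ∂f_2/∂x - ∂f_1/∂y = ∂(x*z)/∂x - ∂(2*z^2)/∂y = z
  coefficient of dx ∧ dz: ∂f_3/∂x - ∂f_1/∂z = ∂(z^2)/∂x - ∂(2*z^2)/∂z = -4*z
  coefficient of dy ∧ dz: ∂f_3/∂y - ∂f_2/∂z = ∂(z^2)/∂y - ∂(x*z)/∂z = -x
Assembling: d(omega) = (z) dx ∧ dy + (-4*z) dx ∧ dz + (-x) dy ∧ dz.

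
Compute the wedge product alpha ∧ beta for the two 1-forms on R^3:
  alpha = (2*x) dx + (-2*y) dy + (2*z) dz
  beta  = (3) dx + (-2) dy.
alpha ∧ beta = (-4*x + 6*y) dx ∧ dy + (-6*z) dx ∧ dz + (4*z) dy ∧ dz

Distribute the wedge, using dx_i ∧ dx_j = -dx_j ∧ dx_i and dx_i ∧ dx_i = 0. For each pair (i, j) with i < j, the coefficient of dx_i ∧ dx_j in alpha ∧ beta is (alpha_i * beta_j - alpha_j * beta_i). Collecting: alpha ∧ beta = (-4*x + 6*y) dx ∧ dy + (-6*z) dx ∧ dz + (4*z) dy ∧ dz.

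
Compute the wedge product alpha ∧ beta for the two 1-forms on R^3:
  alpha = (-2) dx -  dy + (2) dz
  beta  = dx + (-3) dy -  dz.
alpha ∧ beta = (7) dx ∧ dy + (7) dy ∧ dz

Distribute the wedge, using dx_i ∧ dx_j = -dx_j ∧ dx_i and dx_i ∧ dx_i = 0. For each pair (i, j) with i < j, the coefficient of dx_i ∧ dx_j in alpha ∧ beta is (alpha_i * beta_j - alpha_j * beta_i). Collecting: alpha ∧ beta = (7) dx ∧ dy + (7) dy ∧ dz.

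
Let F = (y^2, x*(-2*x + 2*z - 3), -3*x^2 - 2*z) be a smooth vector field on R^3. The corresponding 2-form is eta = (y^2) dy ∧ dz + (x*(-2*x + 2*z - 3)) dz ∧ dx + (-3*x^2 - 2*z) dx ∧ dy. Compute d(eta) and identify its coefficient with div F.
d(eta) = (-2) dx ∧ dy ∧ dz; div F = -2

For a 2-form in R^3 of the form above, applying d gives a 3-form with coefficient ∂P/∂x + ∂Q/∂y + ∂R/∂z:
  ∂P/∂x = 0
  ∂Q/∂y = 0
  ∂R/∂z = -2
Sum = -2, which is exactly div F.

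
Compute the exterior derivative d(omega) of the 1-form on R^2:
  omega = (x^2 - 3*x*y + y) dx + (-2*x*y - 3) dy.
d(omega) = (3*x - 2*y - 1) dx ∧ dy

For a 1-form omega = sum_i f_i dx_i, the exterior derivative is
  d(omega) = sum_{i < j} (∂f_j/∂x_i - ∂f_i/∂x_j) dx_i ∧ dx_j.
  coefficient of dx ∧ dy: ∂f_2/∂x - ∂f_1/∂y = ∂(-2*x*y - 3)/∂x - ∂(x^2 - 3*x*y + y)/∂y = 3*x - 2*y - 1
Assembling: d(omega) = (3*x - 2*y - 1) dx ∧ dy.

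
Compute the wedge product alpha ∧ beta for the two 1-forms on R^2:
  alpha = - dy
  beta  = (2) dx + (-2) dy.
alpha ∧ beta = (2) dx ∧ dy

Distribute the wedge, using dx_i ∧ dx_j = -dx_j ∧ dx_i and dx_i ∧ dx_i = 0. For each pair (i, j) with i < j, the coefficient of dx_i ∧ dx_j in alpha ∧ beta is (alpha_i * beta_j - alpha_j * beta_i). Collecting: alpha ∧ beta = (2) dx ∧ dy.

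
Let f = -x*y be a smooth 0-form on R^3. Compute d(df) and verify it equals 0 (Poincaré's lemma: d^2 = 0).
d(df) = 0

Step 1: df = sum_i (∂f/∂x_i) dx_i = (-y) dx + (-x) dy + (0) dz.
Step 2: Apply d again. Using the 1-form formula, the coefficient of dx ∧ dy in d(df) is ∂^2 f/∂x ∂y - ∂^2 f/∂y ∂x = (-1) - (-1) = 0 (equality of mixed partials for smooth f).
Similarly for dx ∧ dz and dy ∧ dz — all coefficients vanish. So d(df) = 0.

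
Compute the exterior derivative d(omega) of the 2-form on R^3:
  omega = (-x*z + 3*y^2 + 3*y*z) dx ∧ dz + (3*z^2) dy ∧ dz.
d(omega) = (-6*y - 3*z) dx ∧ dy ∧ dz

For a 2-form omega = sum_{i<j} g_{ij} dx_i ∧ dx_j, the exterior derivative is
  d(omega) = sum_{i<j} d(g_{ij}) ∧ dx_i ∧ dx_j = sum_{i<j, k} (∂g_{ij}/∂x_k) dx_k ∧ dx_i ∧ dx_j.
Expand each term, using dx_k ∧ dx_i ∧ dx_j = sgn(permutation) dx_{(a)} ∧ dx_{(b)} ∧ dx_{(c)} with (a < b < c) sorted:
  d(-x*z + 3*y^2 + 3*y*z) includes (∂/∂y)(-x*z + 3*y^2 + 3*y*z) dy = (6*y + 3*z) dy, which multiplied by dx ∧ dz gives (-6*y - 3*z) dx ∧ dy ∧ dz
Collecting like 3-forms: d(omega) = (-6*y - 3*z) dx ∧ dy ∧ dz.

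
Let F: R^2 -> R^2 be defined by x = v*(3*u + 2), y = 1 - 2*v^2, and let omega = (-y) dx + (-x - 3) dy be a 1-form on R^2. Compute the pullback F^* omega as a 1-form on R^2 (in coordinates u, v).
F^* omega = (6*v^3 - 3*v) du + (18*u*v^2 - 3*u + 12*v^2 + 12*v - 2) dv

Using F^*(f dg) = (f ∘ F) d(g ∘ F), substitute each coordinate x_i by F_i(u, v) in f_i, and replace dx_i by d F_i = (∂F_i/∂u) du + (∂F_i/∂v) dv.
  For the x component: f_1(F) = 2*v^2 - 1; d F_1 = (3*v) du + (3*u + 2) dv
  For the y component: f_2(F) = -3*u*v - 2*v - 3; d F_2 = (0) du + (-4*v) dv
Combining and collecting du, dv coefficients:
  coeff of du: 6*v^3 - 3*v
  coeff of dv: 18*u*v^2 - 3*u + 12*v^2 + 12*v - 2
F^* omega = (6*v^3 - 3*v) du + (18*u*v^2 - 3*u + 12*v^2 + 12*v - 2) dv.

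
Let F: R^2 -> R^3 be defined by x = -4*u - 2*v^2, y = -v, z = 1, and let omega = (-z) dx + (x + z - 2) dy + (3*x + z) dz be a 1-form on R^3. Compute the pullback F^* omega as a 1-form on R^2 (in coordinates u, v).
F^* omega = (4) du + (4*u + 2*v^2 + 4*v + 1) dv

Using F^*(f dg) = (f ∘ F) d(g ∘ F), substitute each coordinate x_i by F_i(u, v) in f_i, and replace dx_i by d F_i = (∂F_i/∂u) du + (∂F_i/∂v) dv.
  For the x component: f_1(F) = -1; d F_1 = (-4) du + (-4*v) dv
  For the y component: f_2(F) = -4*u - 2*v^2 - 1; d F_2 = (0) du + (-1) dv
  For the z component: f_3(F) = -12*u - 6*v^2 + 1; d F_3 = (0) du + (0) dv
Combining and collecting du, dv coefficients:
  coeff of du: 4
  coeff of dv: 4*u + 2*v^2 + 4*v + 1
F^* omega = (4) du + (4*u + 2*v^2 + 4*v + 1) dv.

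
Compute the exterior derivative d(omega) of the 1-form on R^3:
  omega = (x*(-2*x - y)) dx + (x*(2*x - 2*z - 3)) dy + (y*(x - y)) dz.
d(omega) = (5*x - 2*z - 3) dx ∧ dy + (y) dx ∧ dz + (3*x - 2*y) dy ∧ dz

For a 1-form omega = sum_i f_i dx_i, the exterior derivative is
  d(omega) = sum_{i < j} (∂f_j/∂x_i - ∂f_i/∂x_j) dx_i ∧ dx_j.
  coefficient of dx ∧ dy: ∂f_2/∂x - ∂f_1/∂y = ∂(x*(2*x - 2*z - 3))/∂x - ∂(x*(-2*x - y))/∂y = 5*x - 2*z - 3
  coefficient of dx ∧ dz: ∂f_3/∂x - ∂f_1/∂z = ∂(y*(x - y))/∂x - ∂(x*(-2*x - y))/∂z = y
  coefficient of dy ∧ dz: ∂f_3/∂y - ∂f_2/∂z = ∂(y*(x - y))/∂y - ∂(x*(2*x - 2*z - 3))/∂z = 3*x - 2*y
Assembling: d(omega) = (5*x - 2*z - 3) dx ∧ dy + (y) dx ∧ dz + (3*x - 2*y) dy ∧ dz.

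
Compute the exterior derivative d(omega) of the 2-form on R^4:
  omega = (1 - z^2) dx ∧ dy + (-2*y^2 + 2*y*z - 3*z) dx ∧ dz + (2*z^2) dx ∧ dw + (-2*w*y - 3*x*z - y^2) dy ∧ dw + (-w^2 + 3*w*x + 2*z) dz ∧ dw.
d(omega) = (4*y - 4*z) dx ∧ dy ∧ dz + (3*w - 4*z) dx ∧ dz ∧ dw + (-3*z) dx ∧ dy ∧ dw + (3*x) dy ∧ dz ∧ dw

For a 2-form omega = sum_{i<j} g_{ij} dx_i ∧ dx_j, the exterior derivative is
  d(omega) = sum_{i<j} d(g_{ij}) ∧ dx_i ∧ dx_j = sum_{i<j, k} (∂g_{ij}/∂x_k) dx_k ∧ dx_i ∧ dx_j.
Expand each term, using dx_k ∧ dx_i ∧ dx_j = sgn(permutation) dx_{(a)} ∧ dx_{(b)} ∧ dx_{(c)} with (a < b < c) sorted:
  d(1 - z^2) includes (∂/∂z)(1 - z^2) dz = (-2*z) dz, which multiplied by dx ∧ dy gives (-2*z) dx ∧ dy ∧ dz
  d(-2*y^2 + 2*y*z - 3*z) includes (∂/∂y)(-2*y^2 + 2*y*z - 3*z) dy = (-4*y + 2*z) dy, which multiplied by dx ∧ dz gives (4*y - 2*z) dx ∧ dy ∧ dz
  d(2*z^2) includes (∂/∂z)(2*z^2) dz = (4*z) dz, which multiplied by dx ∧ dw gives (-4*z) dx ∧ dz ∧ dw
  d(-2*w*y - 3*x*z - y^2) includes (∂/∂x)(-2*w*y - 3*x*z - y^2) dx = (-3*z) dx, which multiplied by dy ∧ dw gives (-3*z) dx ∧ dy ∧ dw
  d(-2*w*y - 3*x*z - y^2) includes (∂/∂z)(-2*w*y - 3*x*z - y^2) dz = (-3*x) dz, which multiplied by dy ∧ dw gives (3*x) dy ∧ dz ∧ dw
  d(-w^2 + 3*w*x + 2*z) includes (∂/∂x)(-w^2 + 3*w*x + 2*z) dx = (3*w) dx, which multiplied by dz ∧ dw gives (3*w) dx ∧ dz ∧ dw
Collecting like 3-forms: d(omega) = (4*y - 4*z) dx ∧ dy ∧ dz + (3*w - 4*z) dx ∧ dz ∧ dw + (-3*z) dx ∧ dy ∧ dw + (3*x) dy ∧ dz ∧ dw.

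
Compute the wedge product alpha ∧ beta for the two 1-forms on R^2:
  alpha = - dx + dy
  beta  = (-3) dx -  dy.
alpha ∧ beta = (4) dx ∧ dy

Distribute the wedge, using dx_i ∧ dx_j = -dx_j ∧ dx_i and dx_i ∧ dx_i = 0. For each pair (i, j) with i < j, the coefficient of dx_i ∧ dx_j in alpha ∧ beta is (alpha_i * beta_j - alpha_j * beta_i). Collecting: alpha ∧ beta = (4) dx ∧ dy.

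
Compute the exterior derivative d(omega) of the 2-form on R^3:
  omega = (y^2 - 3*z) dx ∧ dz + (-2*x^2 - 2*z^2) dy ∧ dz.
d(omega) = (-4*x - 2*y) dx ∧ dy ∧ dz

For a 2-form omega = sum_{i<j} g_{ij} dx_i ∧ dx_j, the exterior derivative is
  d(omega) = sum_{i<j} d(g_{ij}) ∧ dx_i ∧ dx_j = sum_{i<j, k} (∂g_{ij}/∂x_k) dx_k ∧ dx_i ∧ dx_j.
Expand each term, using dx_k ∧ dx_i ∧ dx_j = sgn(permutation) dx_{(a)} ∧ dx_{(b)} ∧ dx_{(c)} with (a < b < c) sorted:
  d(y^2 - 3*z) includes (∂/∂y)(y^2 - 3*z) dy = (2*y) dy, which multiplied by dx ∧ dz gives (-2*y) dx ∧ dy ∧ dz
  d(-2*x^2 - 2*z^2) includes (∂/∂x)(-2*x^2 - 2*z^2) dx = (-4*x) dx, which multiplied by dy ∧ dz gives (-4*x) dx ∧ dy ∧ dz
Collecting like 3-forms: d(omega) = (-4*x - 2*y) dx ∧ dy ∧ dz.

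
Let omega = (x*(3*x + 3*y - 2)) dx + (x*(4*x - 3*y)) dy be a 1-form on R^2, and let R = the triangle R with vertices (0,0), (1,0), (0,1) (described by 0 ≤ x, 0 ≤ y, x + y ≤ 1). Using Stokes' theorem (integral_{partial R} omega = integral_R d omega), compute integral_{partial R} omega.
integral_(partial R) omega = 1/3

Stokes: integral_partial_R omega = integral_R d omega with d omega = (∂Q/∂x - ∂P/∂y) dx ∧ dy.
  ∂Q/∂x = 8*x - 3*y
  ∂P/∂y = 3*x
  integrand = ∂Q/∂x - ∂P/∂y = 5*x - 3*y.
Integrating over R: integral_0^1 integral_0^{1-x} (5*x - 3*y) dy dx = 1/3.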